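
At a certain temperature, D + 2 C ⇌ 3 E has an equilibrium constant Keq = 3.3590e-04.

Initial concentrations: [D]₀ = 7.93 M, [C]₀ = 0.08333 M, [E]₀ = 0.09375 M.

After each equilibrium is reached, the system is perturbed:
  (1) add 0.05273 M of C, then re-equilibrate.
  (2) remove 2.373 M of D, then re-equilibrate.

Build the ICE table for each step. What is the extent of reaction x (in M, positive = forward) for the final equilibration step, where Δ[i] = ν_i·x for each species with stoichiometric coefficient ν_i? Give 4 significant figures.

Q₀ = 0.01496 vs Keq = 3.3590e-04 ⇒ Q>K, reverse
Step 1:
                    D           C           E
  Initial        7.93     0.08333     0.09375
  Change      0.01981     0.03963    -0.05944
  Equil          7.95       0.123     0.03431
  solve Keq expr → x = -0.01981; check Q = 3.3590e-04
Then add 0.05273 M of C.
Step 2:
                    D           C           E
  Initial        7.95      0.1757     0.03431
  Change    -0.002764   -0.005528    0.008292
  Equil         7.947      0.1702      0.0426
  solve Keq expr → x = 0.002764; check Q = 3.3590e-04
Then remove 2.373 M of D.
Step 3:
                    D           C           E
  Initial       5.574      0.1702      0.0426
  Change      0.00144     0.00288   -0.004321
  Equil         5.575       0.173     0.03828
  solve Keq expr → x = -0.00144; check Q = 3.3590e-04

x = -0.00144 M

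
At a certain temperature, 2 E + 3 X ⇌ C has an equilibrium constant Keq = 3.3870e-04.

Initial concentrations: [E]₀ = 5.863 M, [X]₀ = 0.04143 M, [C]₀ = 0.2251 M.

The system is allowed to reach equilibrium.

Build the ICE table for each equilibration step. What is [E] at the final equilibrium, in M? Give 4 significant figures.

[E]_eq = 6.304 M

Q₀ = 92.09 vs Keq = 3.3870e-04 ⇒ Q>K, reverse
Step 1:
                   E          X          C
  init         5.863    0.04143     0.2251
  Δ           0.4409     0.6613    -0.2204
  eq           6.304     0.7027   0.004671
  solve Keq expr → x = -0.2204; check Q = 3.3870e-04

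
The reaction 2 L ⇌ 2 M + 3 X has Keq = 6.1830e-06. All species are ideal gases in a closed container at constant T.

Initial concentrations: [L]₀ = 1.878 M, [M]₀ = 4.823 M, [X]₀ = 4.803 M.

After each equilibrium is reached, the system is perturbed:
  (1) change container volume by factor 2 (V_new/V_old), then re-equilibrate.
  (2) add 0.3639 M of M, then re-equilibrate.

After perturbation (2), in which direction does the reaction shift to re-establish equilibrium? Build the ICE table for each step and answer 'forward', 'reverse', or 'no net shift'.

Q₀ = 730.8 vs Keq = 6.1830e-06 ⇒ Q>K, reverse
Step 1:
                   L          M          X
  Initial      1.878      4.823      4.803
  Change       3.176     -3.176     -4.764
  Equil        5.054      1.647    0.03876
  solve Keq expr → x = -1.588; check Q = 6.1830e-06
Then change container volume by factor 2 (V_new/V_old).
Step 2:
                   L          M          X
  Initial      2.527     0.8234    0.01938
  Change    -0.01258    0.01258    0.01886
  Equil        2.515      0.836    0.03824
  solve Keq expr → x = 0.006288; check Q = 6.1830e-06
Then add 0.3639 M of M.
Step 3:
                   L          M          X
  Initial      2.515        1.2    0.03824
  Change     0.00537   -0.00537  -0.008055
  Equil         2.52      1.195    0.03019
  solve Keq expr → x = -0.002685; check Q = 6.1830e-06

Direction: reverse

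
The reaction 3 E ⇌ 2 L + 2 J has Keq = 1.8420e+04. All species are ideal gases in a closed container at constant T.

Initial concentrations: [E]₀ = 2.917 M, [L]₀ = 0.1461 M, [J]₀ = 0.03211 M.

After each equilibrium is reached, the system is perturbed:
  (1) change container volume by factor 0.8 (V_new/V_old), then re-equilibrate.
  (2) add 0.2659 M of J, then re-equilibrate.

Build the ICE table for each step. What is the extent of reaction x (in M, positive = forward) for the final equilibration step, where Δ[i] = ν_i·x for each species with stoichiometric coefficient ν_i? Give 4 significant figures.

x = -0.002918 M

Q₀ = 8.8669e-07 vs Keq = 1.8420e+04 ⇒ Q<K, forward
Step 1:
                   E          L          J
  init         2.917     0.1461    0.03211
  Δ           -2.823      1.882      1.882
  eq         0.09355      2.028      1.914
  solve Keq expr → x = 0.9412; check Q = 1.8420e+04
Then change container volume by factor 0.8 (V_new/V_old).
Step 2:
                   E          L          J
  init        0.1169      2.536      2.393
  Δ         0.008637  -0.005758  -0.005758
  eq          0.1256       2.53      2.387
  solve Keq expr → x = -0.002879; check Q = 1.8420e+04
Then add 0.2659 M of J.
Step 3:
                   E          L          J
  init        0.1256       2.53      2.653
  Δ         0.008755  -0.005836  -0.005836
  eq          0.1343      2.524      2.647
  solve Keq expr → x = -0.002918; check Q = 1.8420e+04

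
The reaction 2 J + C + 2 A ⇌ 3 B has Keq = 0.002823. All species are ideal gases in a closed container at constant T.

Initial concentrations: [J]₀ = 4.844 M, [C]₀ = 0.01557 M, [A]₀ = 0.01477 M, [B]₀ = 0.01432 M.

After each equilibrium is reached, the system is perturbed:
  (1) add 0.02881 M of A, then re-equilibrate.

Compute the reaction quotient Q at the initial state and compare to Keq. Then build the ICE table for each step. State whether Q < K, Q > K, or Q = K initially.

Q₀ = 0.03684 vs Keq = 0.002823 ⇒ Q>K, reverse
Step 1:
                    J           C           A           B
  init          4.844     0.01557     0.01477     0.01432
  Δ          0.004483    0.002242    0.004483   -0.006725
  eq            4.848     0.01781     0.01925    0.007595
  solve Keq expr → x = -0.002242; check Q = 0.002823
Then add 0.02881 M of A.
Step 2:
                    J           C           A           B
  init          4.848     0.01781     0.04806    0.007595
  Δ         -0.003494   -0.001747   -0.003494     0.00524
  eq            4.845     0.01606     0.04457     0.01284
  solve Keq expr → x = 0.001747; check Q = 0.002823

Q₀ = 0.03684; Q > K (proceeds reverse)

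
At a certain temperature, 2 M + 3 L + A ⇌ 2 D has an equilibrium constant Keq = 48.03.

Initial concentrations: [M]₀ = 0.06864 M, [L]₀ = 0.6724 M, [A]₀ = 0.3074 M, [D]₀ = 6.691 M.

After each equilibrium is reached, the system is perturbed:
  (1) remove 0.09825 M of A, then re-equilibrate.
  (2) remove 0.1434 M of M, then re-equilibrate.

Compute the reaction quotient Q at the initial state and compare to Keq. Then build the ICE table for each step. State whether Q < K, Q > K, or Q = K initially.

Q₀ = 1.0168e+05; Q > K (proceeds reverse)

Q₀ = 1.0168e+05 vs Keq = 48.03 ⇒ Q>K, reverse
Step 1:
                   M          L          A          D
  init       0.06864     0.6724     0.3074      6.691
  Δ           0.5565     0.8347     0.2782    -0.5565
  eq          0.6251      1.507     0.5856      6.135
  solve Keq expr → x = -0.2782; check Q = 48.03
Then remove 0.09825 M of A.
Step 2:
                   M          L          A          D
  init        0.6251      1.507     0.4874      6.135
  Δ          0.02473    0.03709    0.01236   -0.02473
  eq          0.6499      1.544     0.4998       6.11
  solve Keq expr → x = -0.01236; check Q = 48.03
Then remove 0.1434 M of M.
Step 3:
                   M          L          A          D
  init        0.5065      1.544     0.4998       6.11
  Δ          0.06354    0.09532    0.03177   -0.06354
  eq            0.57       1.64     0.5315      6.046
  solve Keq expr → x = -0.03177; check Q = 48.03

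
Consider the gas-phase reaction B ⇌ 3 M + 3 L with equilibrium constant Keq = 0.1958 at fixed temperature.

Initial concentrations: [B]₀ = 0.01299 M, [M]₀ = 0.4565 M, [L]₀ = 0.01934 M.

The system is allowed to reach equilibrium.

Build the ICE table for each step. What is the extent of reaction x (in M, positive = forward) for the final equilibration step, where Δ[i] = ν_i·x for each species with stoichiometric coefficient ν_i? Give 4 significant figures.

Q₀ = 5.2976e-05 vs Keq = 0.1958 ⇒ Q<K, forward
Step 1:
                    B           M           L
  I           0.01299      0.4565     0.01934
  C          -0.01287     0.03861     0.03861
  E        1.2062e-04      0.4951     0.05795
  solve Keq expr → x = 0.01287; check Q = 0.1958

x = 0.01287 M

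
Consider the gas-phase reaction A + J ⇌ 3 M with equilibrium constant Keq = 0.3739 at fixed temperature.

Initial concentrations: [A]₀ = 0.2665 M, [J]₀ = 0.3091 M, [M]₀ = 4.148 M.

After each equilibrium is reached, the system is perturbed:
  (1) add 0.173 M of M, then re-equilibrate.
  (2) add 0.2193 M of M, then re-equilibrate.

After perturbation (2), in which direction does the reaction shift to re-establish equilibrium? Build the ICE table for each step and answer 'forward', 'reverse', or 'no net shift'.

Q₀ = 866.4 vs Keq = 0.3739 ⇒ Q>K, reverse
Step 1:
                  A         J         M
  init       0.2665    0.3091     4.148
  Δ           1.086     1.086    -3.258
  eq          1.352     1.395    0.8902
  solve Keq expr → x = -1.086; check Q = 0.3739
Then add 0.173 M of M.
Step 2:
                  A         J         M
  init        1.352     1.395     1.063
  Δ         0.05044   0.05044   -0.1513
  eq          1.403     1.445    0.9119
  solve Keq expr → x = -0.05044; check Q = 0.3739
Then add 0.2193 M of M.
Step 3:
                  A         J         M
  init        1.403     1.445     1.131
  Δ         0.06405   0.06405   -0.1922
  eq          1.467      1.51     0.939
  solve Keq expr → x = -0.06405; check Q = 0.3739

Direction: reverse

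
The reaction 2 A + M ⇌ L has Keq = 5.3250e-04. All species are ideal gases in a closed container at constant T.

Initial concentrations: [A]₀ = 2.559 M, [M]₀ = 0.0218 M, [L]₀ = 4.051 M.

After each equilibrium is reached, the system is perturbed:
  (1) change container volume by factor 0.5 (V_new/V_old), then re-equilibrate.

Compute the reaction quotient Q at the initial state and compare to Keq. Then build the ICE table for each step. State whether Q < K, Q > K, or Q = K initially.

Q₀ = 28.38 vs Keq = 5.3250e-04 ⇒ Q>K, reverse
Step 1:
                   A          M          L
  Initial      2.559     0.0218      4.051
  Change       7.672      3.836     -3.836
  Equil        10.23      3.858      0.215
  solve Keq expr → x = -3.836; check Q = 5.3250e-04
Then change container volume by factor 0.5 (V_new/V_old).
Step 2:
                   A          M          L
  Initial      20.46      7.716       0.43
  Change      -1.709    -0.8547     0.8547
  Equil        18.75      6.861      1.285
  solve Keq expr → x = 0.8547; check Q = 5.3250e-04

Q₀ = 28.38; Q > K (proceeds reverse)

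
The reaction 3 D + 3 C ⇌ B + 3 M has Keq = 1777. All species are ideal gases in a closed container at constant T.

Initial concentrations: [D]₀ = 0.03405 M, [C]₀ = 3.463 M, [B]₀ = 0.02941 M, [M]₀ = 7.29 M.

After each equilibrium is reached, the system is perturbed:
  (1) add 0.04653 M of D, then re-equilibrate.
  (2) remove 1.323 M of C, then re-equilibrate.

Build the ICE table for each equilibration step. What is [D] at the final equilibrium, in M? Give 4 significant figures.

Q₀ = 6950 vs Keq = 1777 ⇒ Q>K, reverse
Step 1:
                  D         C         B         M
  init      0.03405     3.463   0.02941      7.29
  Δ         0.01584   0.01584 -0.005279  -0.01584
  eq        0.04989     3.479   0.02413     7.274
  solve Keq expr → x = -0.005279; check Q = 1777
Then add 0.04653 M of D.
Step 2:
                  D         C         B         M
  init      0.09642     3.479   0.02413     7.274
  Δ        -0.03805  -0.03805   0.01268   0.03805
  eq        0.05837     3.441   0.03681     7.312
  solve Keq expr → x = 0.01268; check Q = 1777
Then remove 1.323 M of C.
Step 3:
                  D         C         B         M
  init      0.05837     2.118   0.03681     7.312
  Δ         0.02671   0.02671 -0.008904  -0.02671
  eq        0.08508     2.144   0.02791     7.286
  solve Keq expr → x = -0.008904; check Q = 1777

[D]_eq = 0.08508 M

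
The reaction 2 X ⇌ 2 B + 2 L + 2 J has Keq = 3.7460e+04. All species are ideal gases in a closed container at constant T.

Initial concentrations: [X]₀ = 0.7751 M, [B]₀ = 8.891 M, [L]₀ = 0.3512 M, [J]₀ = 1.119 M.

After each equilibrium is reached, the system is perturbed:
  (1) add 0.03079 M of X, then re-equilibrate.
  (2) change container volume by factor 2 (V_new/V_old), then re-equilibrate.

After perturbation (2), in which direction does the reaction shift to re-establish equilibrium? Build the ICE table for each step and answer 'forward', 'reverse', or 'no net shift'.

Direction: forward

Q₀ = 20.32 vs Keq = 3.7460e+04 ⇒ Q<K, forward
Step 1:
                  X         B         L         J
  Initial    0.7751     8.891    0.3512     1.119
  Change    -0.6829    0.6829    0.6829    0.6829
  Equil     0.09218     9.574     1.034     1.802
  solve Keq expr → x = 0.3415; check Q = 3.7460e+04
Then add 0.03079 M of X.
Step 2:
                  X         B         L         J
  Initial     0.123     9.574     1.034     1.802
  Change   -0.02674   0.02674   0.02674   0.02674
  Equil     0.09623     9.601     1.061     1.829
  solve Keq expr → x = 0.01337; check Q = 3.7460e+04
Then change container volume by factor 2 (V_new/V_old).
Step 3:
                  X         B         L         J
  Initial   0.04811       4.8    0.5304    0.9143
  Change   -0.03472   0.03472   0.03472   0.03472
  Equil      0.0134     4.835    0.5651     0.949
  solve Keq expr → x = 0.01736; check Q = 3.7460e+04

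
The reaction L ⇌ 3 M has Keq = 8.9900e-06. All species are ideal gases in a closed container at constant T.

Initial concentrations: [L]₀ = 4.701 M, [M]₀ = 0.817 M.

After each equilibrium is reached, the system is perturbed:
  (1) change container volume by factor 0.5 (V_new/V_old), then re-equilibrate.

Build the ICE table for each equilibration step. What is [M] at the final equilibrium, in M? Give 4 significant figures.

[M]_eq = 0.0447 M

Q₀ = 0.116 vs Keq = 8.9900e-06 ⇒ Q>K, reverse
Step 1:
                  L         M
  init        4.701     0.817
  Δ          0.2605   -0.7815
  eq          4.962   0.03546
  solve Keq expr → x = -0.2605; check Q = 8.9900e-06
Then change container volume by factor 0.5 (V_new/V_old).
Step 2:
                  L         M
  init        9.923   0.07093
  Δ        0.008744  -0.02623
  eq          9.932    0.0447
  solve Keq expr → x = -0.008744; check Q = 8.9900e-06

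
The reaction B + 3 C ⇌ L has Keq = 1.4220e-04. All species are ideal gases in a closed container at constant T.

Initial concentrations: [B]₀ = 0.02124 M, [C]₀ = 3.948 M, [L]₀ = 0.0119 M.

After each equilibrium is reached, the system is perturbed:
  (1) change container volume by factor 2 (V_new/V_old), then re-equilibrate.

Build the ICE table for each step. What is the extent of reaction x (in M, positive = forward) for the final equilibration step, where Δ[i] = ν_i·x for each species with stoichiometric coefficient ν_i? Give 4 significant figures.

Q₀ = 0.009105 vs Keq = 1.4220e-04 ⇒ Q>K, reverse
Step 1:
                  B         C         L
  init      0.02124     3.948    0.0119
  Δ          0.0116   0.03481   -0.0116
  eq        0.03284     3.983 2.9508e-04
  solve Keq expr → x = -0.0116; check Q = 1.4220e-04
Then change container volume by factor 2 (V_new/V_old).
Step 2:
                  B         C         L
  init      0.01642     1.991 1.4754e-04
  Δ       1.2894e-04 3.8682e-04 -1.2894e-04
  eq        0.01655     1.992 1.8598e-05
  solve Keq expr → x = -1.2894e-04; check Q = 1.4220e-04

x = -1.2894e-04 M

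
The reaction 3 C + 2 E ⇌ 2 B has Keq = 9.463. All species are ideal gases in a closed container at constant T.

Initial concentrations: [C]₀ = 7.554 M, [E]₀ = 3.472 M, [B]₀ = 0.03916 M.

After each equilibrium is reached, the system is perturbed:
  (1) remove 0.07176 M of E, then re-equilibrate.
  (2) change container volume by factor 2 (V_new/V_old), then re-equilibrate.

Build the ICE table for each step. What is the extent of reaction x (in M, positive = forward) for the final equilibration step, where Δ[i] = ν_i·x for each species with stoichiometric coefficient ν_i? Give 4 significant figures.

x = -0.06415 M

Q₀ = 2.9512e-07 vs Keq = 9.463 ⇒ Q<K, forward
Step 1:
                   C          E          B
  init         7.554      3.472    0.03916
  Δ           -4.849     -3.233      3.233
  eq           2.705     0.2391      3.272
  solve Keq expr → x = 1.616; check Q = 9.463
Then remove 0.07176 M of E.
Step 2:
                   C          E          B
  init         2.705     0.1674      3.272
  Δ          0.08535     0.0569    -0.0569
  eq            2.79     0.2243      3.215
  solve Keq expr → x = -0.02845; check Q = 9.463
Then change container volume by factor 2 (V_new/V_old).
Step 3:
                   C          E          B
  init         1.395     0.1121      1.608
  Δ           0.1924     0.1283    -0.1283
  eq           1.587     0.2404      1.479
  solve Keq expr → x = -0.06415; check Q = 9.463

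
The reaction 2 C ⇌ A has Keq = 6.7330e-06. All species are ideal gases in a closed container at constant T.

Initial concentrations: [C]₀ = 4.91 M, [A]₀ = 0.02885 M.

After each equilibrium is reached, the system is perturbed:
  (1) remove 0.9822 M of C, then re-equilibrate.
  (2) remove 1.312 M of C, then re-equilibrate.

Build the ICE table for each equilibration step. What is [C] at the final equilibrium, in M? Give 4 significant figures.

[C]_eq = 2.673 M

Q₀ = 0.001197 vs Keq = 6.7330e-06 ⇒ Q>K, reverse
Step 1:
                    C           A
  I              4.91     0.02885
  C           0.05737    -0.02868
  E             4.967  1.6614e-04
  solve Keq expr → x = -0.02868; check Q = 6.7330e-06
Then remove 0.9822 M of C.
Step 2:
                    C           A
  I             3.985  1.6614e-04
  C        1.1840e-04 -5.9198e-05
  E             3.985  1.0694e-04
  solve Keq expr → x = -5.9198e-05; check Q = 6.7330e-06
Then remove 1.312 M of C.
Step 3:
                    C           A
  I             2.673  1.0694e-04
  C        1.1763e-04 -5.8816e-05
  E             2.673  4.8121e-05
  solve Keq expr → x = -5.8816e-05; check Q = 6.7330e-06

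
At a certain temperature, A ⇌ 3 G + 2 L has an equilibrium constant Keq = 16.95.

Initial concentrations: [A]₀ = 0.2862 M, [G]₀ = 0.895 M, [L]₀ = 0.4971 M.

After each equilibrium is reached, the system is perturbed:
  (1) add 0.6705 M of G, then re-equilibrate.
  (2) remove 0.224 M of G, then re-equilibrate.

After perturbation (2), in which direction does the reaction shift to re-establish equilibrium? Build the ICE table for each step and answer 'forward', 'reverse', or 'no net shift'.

Q₀ = 0.619 vs Keq = 16.95 ⇒ Q<K, forward
Step 1:
                   A          G          L
  I           0.2862      0.895     0.4971
  C          -0.1707      0.512     0.3413
  E           0.1155      1.407     0.8384
  solve Keq expr → x = 0.1707; check Q = 16.95
Then add 0.6705 M of G.
Step 2:
                   A          G          L
  I           0.1155      2.078     0.8384
  C          0.07065    -0.2119    -0.1413
  E           0.1862      1.866     0.6972
  solve Keq expr → x = -0.07065; check Q = 16.95
Then remove 0.224 M of G.
Step 3:
                   A          G          L
  I           0.1862      1.642     0.6972
  C         -0.02303     0.0691    0.04607
  E           0.1631      1.711     0.7432
  solve Keq expr → x = 0.02303; check Q = 16.95

Direction: forward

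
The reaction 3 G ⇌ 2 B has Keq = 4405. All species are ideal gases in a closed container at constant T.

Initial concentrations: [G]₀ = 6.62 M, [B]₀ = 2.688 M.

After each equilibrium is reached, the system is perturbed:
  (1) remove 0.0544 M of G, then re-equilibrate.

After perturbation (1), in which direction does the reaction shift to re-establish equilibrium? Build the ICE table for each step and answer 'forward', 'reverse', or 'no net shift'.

Q₀ = 0.0249 vs Keq = 4405 ⇒ Q<K, forward
Step 1:
                  G         B
  init         6.62     2.688
  Δ          -6.398     4.265
  eq         0.2222     6.953
  solve Keq expr → x = 2.133; check Q = 4405
Then remove 0.0544 M of G.
Step 2:
                  G         B
  init       0.1678     6.953
  Δ         0.05364  -0.03576
  eq         0.2215     6.917
  solve Keq expr → x = -0.01788; check Q = 4405

Direction: reverse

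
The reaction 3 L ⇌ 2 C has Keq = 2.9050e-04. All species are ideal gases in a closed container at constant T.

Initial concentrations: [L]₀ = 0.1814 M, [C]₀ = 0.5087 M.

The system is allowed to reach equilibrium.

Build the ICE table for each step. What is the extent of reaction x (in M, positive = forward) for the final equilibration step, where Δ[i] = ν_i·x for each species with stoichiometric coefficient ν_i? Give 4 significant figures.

Q₀ = 43.35 vs Keq = 2.9050e-04 ⇒ Q>K, reverse
Step 1:
                    L           C
  I            0.1814      0.5087
  C            0.7404     -0.4936
  E            0.9218     0.01508
  solve Keq expr → x = -0.2468; check Q = 2.9050e-04

x = -0.2468 M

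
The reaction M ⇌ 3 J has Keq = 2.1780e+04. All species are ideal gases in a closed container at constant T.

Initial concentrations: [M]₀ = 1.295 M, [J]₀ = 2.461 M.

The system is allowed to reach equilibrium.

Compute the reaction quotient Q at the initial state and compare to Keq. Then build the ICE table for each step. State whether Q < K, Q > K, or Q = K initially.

Q₀ = 11.51; Q < K (proceeds forward)

Q₀ = 11.51 vs Keq = 2.1780e+04 ⇒ Q<K, forward
Step 1:
                    M           J
  init          1.295       2.461
  Δ            -1.283        3.85
  eq          0.01154       6.311
  solve Keq expr → x = 1.283; check Q = 2.1780e+04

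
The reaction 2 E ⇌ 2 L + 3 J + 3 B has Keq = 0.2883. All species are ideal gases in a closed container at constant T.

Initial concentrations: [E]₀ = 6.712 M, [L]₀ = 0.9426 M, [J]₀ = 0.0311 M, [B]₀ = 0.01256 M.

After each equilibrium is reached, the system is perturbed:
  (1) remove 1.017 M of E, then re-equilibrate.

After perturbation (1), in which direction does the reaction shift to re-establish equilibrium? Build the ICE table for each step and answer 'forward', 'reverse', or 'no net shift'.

Q₀ = 1.1754e-12 vs Keq = 0.2883 ⇒ Q<K, forward
Step 1:
                  E         L         J         B
  Initial     6.712    0.9426    0.0311   0.01256
  Change    -0.7997    0.7997       1.2       1.2
  Equil       5.912     1.742     1.231     1.212
  solve Keq expr → x = 0.3999; check Q = 0.2883
Then remove 1.017 M of E.
Step 2:
                  E         L         J         B
  Initial     4.895     1.742     1.231     1.212
  Change    0.04134  -0.04134  -0.06202  -0.06202
  Equil       4.937     1.701     1.169      1.15
  solve Keq expr → x = -0.02067; check Q = 0.2883

Direction: reverse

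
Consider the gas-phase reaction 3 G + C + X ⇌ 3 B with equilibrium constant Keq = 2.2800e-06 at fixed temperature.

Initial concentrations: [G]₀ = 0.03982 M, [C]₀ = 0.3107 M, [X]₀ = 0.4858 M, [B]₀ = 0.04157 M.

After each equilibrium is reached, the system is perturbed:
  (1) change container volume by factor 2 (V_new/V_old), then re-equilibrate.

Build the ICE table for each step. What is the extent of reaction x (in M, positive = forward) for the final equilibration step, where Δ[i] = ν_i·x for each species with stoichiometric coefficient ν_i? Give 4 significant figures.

Q₀ = 7.538 vs Keq = 2.2800e-06 ⇒ Q>K, reverse
Step 1:
                   G          C          X          B
  init       0.03982     0.3107     0.4858    0.04157
  Δ          0.04099    0.01366    0.01366   -0.04099
  eq         0.08081     0.3244     0.4995 5.7982e-04
  solve Keq expr → x = -0.01366; check Q = 2.2800e-06
Then change container volume by factor 2 (V_new/V_old).
Step 2:
                   G          C          X          B
  init       0.04041     0.1622     0.2497 2.8991e-04
  Δ       1.0677e-04 3.5591e-05 3.5591e-05 -1.0677e-04
  eq         0.04051     0.1622     0.2498 1.8314e-04
  solve Keq expr → x = -3.5591e-05; check Q = 2.2800e-06

x = -3.5591e-05 M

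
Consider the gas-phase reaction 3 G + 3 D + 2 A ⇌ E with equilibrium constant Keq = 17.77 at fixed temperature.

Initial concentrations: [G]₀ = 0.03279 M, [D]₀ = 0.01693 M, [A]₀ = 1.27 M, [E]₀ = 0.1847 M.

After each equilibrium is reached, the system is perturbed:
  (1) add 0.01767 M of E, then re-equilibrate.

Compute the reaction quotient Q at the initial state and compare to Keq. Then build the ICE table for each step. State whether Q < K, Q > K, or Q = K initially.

Q₀ = 6.6937e+08; Q > K (proceeds reverse)

Q₀ = 6.6937e+08 vs Keq = 17.77 ⇒ Q>K, reverse
Step 1:
                   G          D          A          E
  Initial    0.03279    0.01693       1.27     0.1847
  Change      0.3277     0.3277     0.2185    -0.1092
  Equil       0.3605     0.3446      1.488    0.07547
  solve Keq expr → x = -0.1092; check Q = 17.77
Then add 0.01767 M of E.
Step 2:
                   G          D          A          E
  Initial     0.3605     0.3446      1.488    0.09314
  Change    0.009862   0.009862   0.006575  -0.003287
  Equil       0.3703     0.3545      1.495    0.08985
  solve Keq expr → x = -0.003287; check Q = 17.77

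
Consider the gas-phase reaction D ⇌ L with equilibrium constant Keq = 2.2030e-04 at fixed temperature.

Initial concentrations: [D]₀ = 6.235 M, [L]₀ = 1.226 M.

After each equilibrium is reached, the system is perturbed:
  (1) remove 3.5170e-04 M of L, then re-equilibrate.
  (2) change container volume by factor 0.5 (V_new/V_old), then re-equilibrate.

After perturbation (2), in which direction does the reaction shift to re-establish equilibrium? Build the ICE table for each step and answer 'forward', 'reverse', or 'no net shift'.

Direction: no net shift

Q₀ = 0.1966 vs Keq = 2.2030e-04 ⇒ Q>K, reverse
Step 1:
                    D           L
  Initial       6.235       1.226
  Change        1.224      -1.224
  Equil         7.459    0.001643
  solve Keq expr → x = -1.224; check Q = 2.2030e-04
Then remove 3.5170e-04 M of L.
Step 2:
                    D           L
  Initial       7.459    0.001292
  Change  -3.5162e-04  3.5162e-04
  Equil         7.459    0.001643
  solve Keq expr → x = 3.5162e-04; check Q = 2.2030e-04
Then change container volume by factor 0.5 (V_new/V_old).
Step 3:
                    D           L
  Initial       14.92    0.003286
  Change            0           0
  Equil         14.92    0.003286
  solve Keq expr → x = 0; check Q = 2.2030e-04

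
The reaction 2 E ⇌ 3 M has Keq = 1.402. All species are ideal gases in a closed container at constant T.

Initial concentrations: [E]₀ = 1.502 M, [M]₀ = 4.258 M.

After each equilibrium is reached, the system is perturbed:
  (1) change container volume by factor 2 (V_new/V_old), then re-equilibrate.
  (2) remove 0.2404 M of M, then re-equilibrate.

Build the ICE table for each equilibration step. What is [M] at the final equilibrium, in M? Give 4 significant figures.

[M]_eq = 1.248 M

Q₀ = 34.22 vs Keq = 1.402 ⇒ Q>K, reverse
Step 1:
                   E          M
  Initial      1.502      4.258
  Change       1.341     -2.012
  Equil        2.843      2.246
  solve Keq expr → x = -0.6706; check Q = 1.402
Then change container volume by factor 2 (V_new/V_old).
Step 2:
                   E          M
  Initial      1.422      1.123
  Change     -0.1342     0.2014
  Equil        1.287      1.324
  solve Keq expr → x = 0.06712; check Q = 1.402
Then remove 0.2404 M of M.
Step 3:
                   E          M
  Initial      1.287      1.084
  Change     -0.1095     0.1642
  Equil        1.178      1.248
  solve Keq expr → x = 0.05474; check Q = 1.402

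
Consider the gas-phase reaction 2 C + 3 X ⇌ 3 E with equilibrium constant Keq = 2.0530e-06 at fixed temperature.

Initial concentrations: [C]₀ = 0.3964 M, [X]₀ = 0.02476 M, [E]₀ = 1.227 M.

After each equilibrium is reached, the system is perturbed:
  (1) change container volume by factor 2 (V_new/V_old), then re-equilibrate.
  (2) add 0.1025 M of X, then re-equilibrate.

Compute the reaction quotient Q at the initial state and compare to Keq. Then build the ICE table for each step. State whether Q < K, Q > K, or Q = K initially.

Q₀ = 7.7449e+05 vs Keq = 2.0530e-06 ⇒ Q>K, reverse
Step 1:
                  C         X         E
  init       0.3964   0.02476     1.227
  Δ          0.8062     1.209    -1.209
  eq          1.203     1.234   0.01774
  solve Keq expr → x = -0.4031; check Q = 2.0530e-06
Then change container volume by factor 2 (V_new/V_old).
Step 2:
                  C         X         E
  init       0.6013     0.617  0.008868
  Δ        0.002159  0.003239 -0.003239
  eq         0.6034    0.6203  0.005629
  solve Keq expr → x = -0.00108; check Q = 2.0530e-06
Then add 0.1025 M of X.
Step 3:
                  C         X         E
  init       0.6034    0.7228  0.005629
  Δ       -6.1168e-04 -9.1752e-04 9.1752e-04
  eq         0.6028    0.7218  0.006547
  solve Keq expr → x = 3.0584e-04; check Q = 2.0530e-06

Q₀ = 7.7449e+05; Q > K (proceeds reverse)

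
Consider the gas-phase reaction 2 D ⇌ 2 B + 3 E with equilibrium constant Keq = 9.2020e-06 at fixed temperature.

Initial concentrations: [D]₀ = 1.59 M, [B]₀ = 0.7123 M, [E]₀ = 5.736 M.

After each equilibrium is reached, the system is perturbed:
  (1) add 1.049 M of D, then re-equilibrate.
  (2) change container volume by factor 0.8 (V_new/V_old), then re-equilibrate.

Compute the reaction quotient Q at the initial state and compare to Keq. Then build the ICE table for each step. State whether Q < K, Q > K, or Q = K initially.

Q₀ = 37.88; Q > K (proceeds reverse)

Q₀ = 37.88 vs Keq = 9.2020e-06 ⇒ Q>K, reverse
Step 1:
                   D          B          E
  init          1.59     0.7123      5.736
  Δ           0.7116    -0.7116     -1.067
  eq           2.302 6.9214e-04      4.669
  solve Keq expr → x = -0.3558; check Q = 9.2020e-06
Then add 1.049 M of D.
Step 2:
                   D          B          E
  init         3.351 6.9214e-04      4.669
  Δ       -3.1521e-04 3.1521e-04 4.7281e-04
  eq            3.35   0.001007      4.669
  solve Keq expr → x = 1.5760e-04; check Q = 9.2020e-06
Then change container volume by factor 0.8 (V_new/V_old).
Step 3:
                   D          B          E
  init         4.188   0.001259      5.836
  Δ       3.5798e-04 -3.5798e-04 -5.3698e-04
  eq           4.188 9.0120e-04      5.836
  solve Keq expr → x = -1.7899e-04; check Q = 9.2020e-06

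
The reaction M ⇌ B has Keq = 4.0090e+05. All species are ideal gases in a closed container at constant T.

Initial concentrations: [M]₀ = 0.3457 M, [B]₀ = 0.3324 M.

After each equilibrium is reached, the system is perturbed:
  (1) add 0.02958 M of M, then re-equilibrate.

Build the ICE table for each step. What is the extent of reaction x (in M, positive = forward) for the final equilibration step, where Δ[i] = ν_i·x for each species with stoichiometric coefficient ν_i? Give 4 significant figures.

x = 0.02958 M

Q₀ = 0.9615 vs Keq = 4.0090e+05 ⇒ Q<K, forward
Step 1:
                   M          B
  init        0.3457     0.3324
  Δ          -0.3457     0.3457
  eq      1.6914e-06     0.6781
  solve Keq expr → x = 0.3457; check Q = 4.0090e+05
Then add 0.02958 M of M.
Step 2:
                   M          B
  init       0.02958     0.6781
  Δ         -0.02958    0.02958
  eq      1.7652e-06     0.7077
  solve Keq expr → x = 0.02958; check Q = 4.0090e+05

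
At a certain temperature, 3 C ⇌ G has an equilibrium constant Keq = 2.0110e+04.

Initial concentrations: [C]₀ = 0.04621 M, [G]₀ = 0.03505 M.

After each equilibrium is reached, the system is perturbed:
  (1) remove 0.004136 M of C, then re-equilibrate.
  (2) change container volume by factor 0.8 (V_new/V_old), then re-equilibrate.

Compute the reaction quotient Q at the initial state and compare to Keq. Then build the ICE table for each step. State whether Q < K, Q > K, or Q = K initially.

Q₀ = 355.2 vs Keq = 2.0110e+04 ⇒ Q<K, forward
Step 1:
                   C          G
  Initial    0.04621    0.03505
  Change    -0.03303    0.01101
  Equil      0.01318    0.04606
  solve Keq expr → x = 0.01101; check Q = 2.0110e+04
Then remove 0.004136 M of C.
Step 2:
                   C          G
  Initial   0.009046    0.04606
  Change    0.004007  -0.001336
  Equil      0.01305    0.04472
  solve Keq expr → x = -0.001336; check Q = 2.0110e+04
Then change container volume by factor 0.8 (V_new/V_old).
Step 3:
                   C          G
  Initial    0.01632     0.0559
  Change   -0.002194 7.3142e-04
  Equil      0.01412    0.05664
  solve Keq expr → x = 7.3142e-04; check Q = 2.0110e+04

Q₀ = 355.2; Q < K (proceeds forward)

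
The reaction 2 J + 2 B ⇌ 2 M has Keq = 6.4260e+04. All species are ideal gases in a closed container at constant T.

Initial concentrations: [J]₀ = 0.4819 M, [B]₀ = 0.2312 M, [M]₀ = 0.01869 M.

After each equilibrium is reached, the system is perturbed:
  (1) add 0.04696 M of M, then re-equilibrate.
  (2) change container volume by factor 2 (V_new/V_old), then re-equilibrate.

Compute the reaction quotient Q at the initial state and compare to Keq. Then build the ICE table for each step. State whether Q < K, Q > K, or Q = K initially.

Q₀ = 0.02814; Q < K (proceeds forward)

Q₀ = 0.02814 vs Keq = 6.4260e+04 ⇒ Q<K, forward
Step 1:
                  J         B         M
  Initial    0.4819    0.2312   0.01869
  Change    -0.2274   -0.2274    0.2274
  Equil      0.2545  0.003814    0.2461
  solve Keq expr → x = 0.1137; check Q = 6.4260e+04
Then add 0.04696 M of M.
Step 2:
                  J         B         M
  Initial    0.2545  0.003814     0.293
  Change  7.0443e-04 7.0443e-04 -7.0443e-04
  Equil      0.2552  0.004518    0.2923
  solve Keq expr → x = -3.5222e-04; check Q = 6.4260e+04
Then change container volume by factor 2 (V_new/V_old).
Step 3:
                  J         B         M
  Initial    0.1276  0.002259    0.1462
  Change   0.002121  0.002121 -0.002121
  Equil      0.1297   0.00438     0.144
  solve Keq expr → x = -0.00106; check Q = 6.4260e+04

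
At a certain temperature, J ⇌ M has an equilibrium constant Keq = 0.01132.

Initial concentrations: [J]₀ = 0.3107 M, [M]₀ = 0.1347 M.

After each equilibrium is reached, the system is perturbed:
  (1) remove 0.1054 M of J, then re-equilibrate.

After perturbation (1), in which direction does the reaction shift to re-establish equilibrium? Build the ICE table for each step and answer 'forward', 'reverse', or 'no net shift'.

Direction: reverse

Q₀ = 0.4335 vs Keq = 0.01132 ⇒ Q>K, reverse
Step 1:
                    J           M
  I            0.3107      0.1347
  C            0.1297     -0.1297
  E            0.4404    0.004985
  solve Keq expr → x = -0.1297; check Q = 0.01132
Then remove 0.1054 M of J.
Step 2:
                    J           M
  I             0.335    0.004985
  C           0.00118    -0.00118
  E            0.3362    0.003806
  solve Keq expr → x = -0.00118; check Q = 0.01132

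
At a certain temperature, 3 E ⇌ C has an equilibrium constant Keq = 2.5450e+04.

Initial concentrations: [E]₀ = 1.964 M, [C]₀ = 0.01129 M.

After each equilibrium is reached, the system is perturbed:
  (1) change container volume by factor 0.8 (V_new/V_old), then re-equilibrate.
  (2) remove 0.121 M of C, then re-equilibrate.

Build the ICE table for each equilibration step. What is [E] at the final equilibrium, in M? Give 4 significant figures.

[E]_eq = 0.03021 M

Q₀ = 0.00149 vs Keq = 2.5450e+04 ⇒ Q<K, forward
Step 1:
                  E         C
  I           1.964   0.01129
  C          -1.934    0.6448
  E         0.02954    0.6561
  solve Keq expr → x = 0.6448; check Q = 2.5450e+04
Then change container volume by factor 0.8 (V_new/V_old).
Step 2:
                  E         C
  I         0.03693    0.8201
  C       -0.005082  0.001694
  E         0.03184    0.8218
  solve Keq expr → x = 0.001694; check Q = 2.5450e+04
Then remove 0.121 M of C.
Step 3:
                  E         C
  I         0.03184    0.7008
  C       -0.001639 5.4622e-04
  E         0.03021    0.7014
  solve Keq expr → x = 5.4622e-04; check Q = 2.5450e+04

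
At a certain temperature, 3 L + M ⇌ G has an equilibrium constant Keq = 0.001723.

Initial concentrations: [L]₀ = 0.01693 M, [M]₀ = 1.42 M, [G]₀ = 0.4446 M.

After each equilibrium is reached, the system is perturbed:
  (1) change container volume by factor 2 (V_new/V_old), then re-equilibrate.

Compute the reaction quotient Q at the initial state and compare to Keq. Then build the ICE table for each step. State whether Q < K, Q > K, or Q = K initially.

Q₀ = 6.4522e+04; Q > K (proceeds reverse)

Q₀ = 6.4522e+04 vs Keq = 0.001723 ⇒ Q>K, reverse
Step 1:
                  L         M         G
  Initial   0.01693      1.42    0.4446
  Change      1.311    0.4371   -0.4371
  Equil       1.328     1.857  0.007498
  solve Keq expr → x = -0.4371; check Q = 0.001723
Then change container volume by factor 2 (V_new/V_old).
Step 2:
                  L         M         G
  Initial    0.6641    0.9286  0.003749
  Change   0.009773  0.003258 -0.003258
  Equil      0.6739    0.9318 4.9134e-04
  solve Keq expr → x = -0.003258; check Q = 0.001723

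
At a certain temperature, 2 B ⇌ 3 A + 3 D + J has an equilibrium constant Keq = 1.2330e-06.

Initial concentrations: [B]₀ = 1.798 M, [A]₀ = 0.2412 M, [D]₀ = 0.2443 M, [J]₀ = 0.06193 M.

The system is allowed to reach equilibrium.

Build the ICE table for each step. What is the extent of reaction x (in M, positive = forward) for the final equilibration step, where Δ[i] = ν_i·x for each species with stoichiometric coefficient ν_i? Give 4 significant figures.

Q₀ = 3.9194e-06 vs Keq = 1.2330e-06 ⇒ Q>K, reverse
Step 1:
                  B         A         D         J
  Initial     1.798    0.2412    0.2443   0.06193
  Change    0.02311  -0.03466  -0.03466  -0.01155
  Equil       1.821    0.2065    0.2096   0.05038
  solve Keq expr → x = -0.01155; check Q = 1.2330e-06

x = -0.01155 M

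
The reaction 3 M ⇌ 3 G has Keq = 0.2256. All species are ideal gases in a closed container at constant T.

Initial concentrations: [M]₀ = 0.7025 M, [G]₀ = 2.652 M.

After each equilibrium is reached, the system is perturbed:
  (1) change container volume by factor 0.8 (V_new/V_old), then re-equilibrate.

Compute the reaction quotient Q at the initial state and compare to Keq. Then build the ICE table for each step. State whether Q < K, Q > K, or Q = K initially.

Q₀ = 53.8 vs Keq = 0.2256 ⇒ Q>K, reverse
Step 1:
                    M           G
  Initial      0.7025       2.652
  Change        1.383      -1.383
  Equil         2.085       1.269
  solve Keq expr → x = -0.4609; check Q = 0.2256
Then change container volume by factor 0.8 (V_new/V_old).
Step 2:
                    M           G
  Initial       2.606       1.587
  Change            0           0
  Equil         2.606       1.587
  solve Keq expr → x = 0; check Q = 0.2256

Q₀ = 53.8; Q > K (proceeds reverse)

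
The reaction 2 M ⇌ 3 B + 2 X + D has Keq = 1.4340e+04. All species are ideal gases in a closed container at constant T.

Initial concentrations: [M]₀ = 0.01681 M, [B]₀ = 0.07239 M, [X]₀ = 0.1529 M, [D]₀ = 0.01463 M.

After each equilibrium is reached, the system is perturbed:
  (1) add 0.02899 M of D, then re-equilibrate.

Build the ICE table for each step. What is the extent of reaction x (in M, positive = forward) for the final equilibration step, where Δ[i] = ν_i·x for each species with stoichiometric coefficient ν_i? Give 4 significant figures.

Q₀ = 4.5916e-04 vs Keq = 1.4340e+04 ⇒ Q<K, forward
Step 1:
                   M          B          X          D
  I          0.01681    0.07239     0.1529    0.01463
  C          -0.0168    0.02521     0.0168   0.008402
  E       6.5572e-06     0.0976     0.1697    0.02303
  solve Keq expr → x = 0.008402; check Q = 1.4340e+04
Then add 0.02899 M of D.
Step 2:
                   M          B          X          D
  I       6.5572e-06     0.0976     0.1697    0.05202
  C       3.2965e-06 -4.9448e-06 -3.2965e-06 -1.6483e-06
  E       9.8538e-06    0.09759     0.1697    0.05202
  solve Keq expr → x = -1.6483e-06; check Q = 1.4340e+04

x = -1.6483e-06 M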